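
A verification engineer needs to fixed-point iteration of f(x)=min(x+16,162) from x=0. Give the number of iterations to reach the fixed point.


Step 1: x=0, cap=162, increment=16
Step 2: x grows by 16 each step until capped at 162; fixed point is x=162
Step 3: iterations = ceil(162/16) = 11

11


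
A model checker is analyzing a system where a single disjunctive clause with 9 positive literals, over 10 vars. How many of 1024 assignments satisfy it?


Step 1: Total=2^10=1024
Step 2: Unsat when all 9 false: 2^1=2
Step 3: Sat=1024-2=1022

1022


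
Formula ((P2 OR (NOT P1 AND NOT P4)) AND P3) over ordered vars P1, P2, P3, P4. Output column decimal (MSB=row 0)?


Formula: ((P2 OR (NOT P1 AND NOT P4)) AND P3) over P1, P2, P3, P4 (16 rows)
Evaluate each row (bits = P1,P2,P3,P4, MSB first):
  row 0 [0000]: ((0 OR (NOT 0 AND NOT 0)) AND 0) -> 0
  row 1 [0001]: ((0 OR (NOT 0 AND NOT 1)) AND 0) -> 0
  row 2 [0010]: ((0 OR (NOT 0 AND NOT 0)) AND 1) -> 1
  row 3 [0011]: ((0 OR (NOT 0 AND NOT 1)) AND 1) -> 0
  row 4 [0100]: ((1 OR (NOT 0 AND NOT 0)) AND 0) -> 0
  row 5 [0101]: ((1 OR (NOT 0 AND NOT 1)) AND 0) -> 0
  row 6 [0110]: ((1 OR (NOT 0 AND NOT 0)) AND 1) -> 1
  row 7 [0111]: ((1 OR (NOT 0 AND NOT 1)) AND 1) -> 1
  row 8 [1000]: ((0 OR (NOT 1 AND NOT 0)) AND 0) -> 0
  row 9 [1001]: ((0 OR (NOT 1 AND NOT 1)) AND 0) -> 0
  row 10 [1010]: ((0 OR (NOT 1 AND NOT 0)) AND 1) -> 0
  row 11 [1011]: ((0 OR (NOT 1 AND NOT 1)) AND 1) -> 0
  row 12 [1100]: ((1 OR (NOT 1 AND NOT 0)) AND 0) -> 0
  row 13 [1101]: ((1 OR (NOT 1 AND NOT 1)) AND 0) -> 0
  row 14 [1110]: ((1 OR (NOT 1 AND NOT 0)) AND 1) -> 1
  row 15 [1111]: ((1 OR (NOT 1 AND NOT 1)) AND 1) -> 1
Full result column, 4 rows per line (P1,P2 fixed per line; P3,P4 runs 00..11 left to right):
  rows 0-3 [P1,P2=00]: 0010  = hex 2
  rows 4-7 [P1,P2=01]: 0011  = hex 3
  rows 8-11 [P1,P2=10]: 0000  = hex 0
  rows 12-15 [P1,P2=11]: 0011  = hex 3
Output column (row 0 .. row 15) = 0010001100000011
Output column grouped in 4s = 0010 0011 0000 0011 = 0x2303
Convert to decimal digit by digit (value = value*16 + digit):
  2 -> 2
  2*16 + 3 = 35
  35*16 + 0 = 560
  560*16 + 3 = 8963
Decimal = 8963

8963


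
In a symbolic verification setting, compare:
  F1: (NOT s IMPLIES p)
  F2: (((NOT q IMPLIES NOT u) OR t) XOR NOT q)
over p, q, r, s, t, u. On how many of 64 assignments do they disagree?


F1 = (NOT s IMPLIES p)
F2 = (((NOT q IMPLIES NOT u) OR t) XOR NOT q)
Evaluate both on each of 64 rows (bits = p,q,r,s,t,u):
  row 0 [000000]: F1=0 F2=0 -> 0
  row 1 [000001]: F1=0 F2=1 (differ) -> 1
  row 2 [000010]: F1=0 F2=0 -> 0
  row 3 [000011]: F1=0 F2=0 -> 0
  row 4 [000100]: F1=1 F2=0 (differ) -> 1
  (every remaining row is evaluated the same way; all 64 results are listed next)
Full result column, 8 rows per line (p,q,r fixed per line; s,t,u runs 000..111 left to right):
  rows 0-7 [p,q,r=000]: 01001011  (ones: 4)
  rows 8-15 [p,q,r=001]: 01001011  (ones: 4)
  rows 16-23 [p,q,r=010]: 11110000  (ones: 4)
  rows 24-31 [p,q,r=011]: 11110000  (ones: 4)
  rows 32-39 [p,q,r=100]: 10111011  (ones: 6)
  rows 40-47 [p,q,r=101]: 10111011  (ones: 6)
  rows 48-55 [p,q,r=110]: 00000000  (ones: 0)
  rows 56-63 [p,q,r=111]: 00000000  (ones: 0)
Disagreements = 4+4+4+4+6+6+0+0 = 28

28


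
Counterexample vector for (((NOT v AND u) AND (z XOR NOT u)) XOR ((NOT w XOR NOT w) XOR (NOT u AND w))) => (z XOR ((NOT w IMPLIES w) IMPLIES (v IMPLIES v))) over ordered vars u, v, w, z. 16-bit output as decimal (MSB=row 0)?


F1 = (((NOT v AND u) AND (z XOR NOT u)) XOR ((NOT w XOR NOT w) XOR (NOT u AND w)))
F2 = (z XOR ((NOT w IMPLIES w) IMPLIES (v IMPLIES v)))
Counterexample to F1=>F2 is where F1=1 and F2=0.
Evaluate each row (bits = u,v,w,z, MSB first):
  row 0 [0000]: F1=0 F2=1 -> F1&~F2 -> 0
  row 1 [0001]: F1=0 F2=0 -> F1&~F2 -> 0
  row 2 [0010]: F1=1 F2=1 -> F1&~F2 -> 0
  row 3 [0011]: F1=1 F2=0 -> F1&~F2 -> 1
  row 4 [0100]: F1=0 F2=1 -> F1&~F2 -> 0
  row 5 [0101]: F1=0 F2=0 -> F1&~F2 -> 0
  row 6 [0110]: F1=1 F2=1 -> F1&~F2 -> 0
  row 7 [0111]: F1=1 F2=0 -> F1&~F2 -> 1
  row 8 [1000]: F1=0 F2=1 -> F1&~F2 -> 0
  row 9 [1001]: F1=1 F2=0 -> F1&~F2 -> 1
  row 10 [1010]: F1=0 F2=1 -> F1&~F2 -> 0
  row 11 [1011]: F1=1 F2=0 -> F1&~F2 -> 1
  row 12 [1100]: F1=0 F2=1 -> F1&~F2 -> 0
  row 13 [1101]: F1=0 F2=0 -> F1&~F2 -> 0
  row 14 [1110]: F1=0 F2=1 -> F1&~F2 -> 0
  row 15 [1111]: F1=0 F2=0 -> F1&~F2 -> 0
Full result column, 4 rows per line (u,v fixed per line; w,z runs 00..11 left to right):
  rows 0-3 [u,v=00]: 0001  = hex 1
  rows 4-7 [u,v=01]: 0001  = hex 1
  rows 8-11 [u,v=10]: 0101  = hex 5
  rows 12-15 [u,v=11]: 0000  = hex 0
Counterexample vector (row 0 .. row 15) = 0001000101010000
Output column grouped in 4s = 0001 0001 0101 0000 = 0x1150
Convert to decimal digit by digit (value = value*16 + digit):
  1 -> 1
  1*16 + 1 = 17
  17*16 + 5 = 277
  277*16 + 0 = 4432
Decimal = 4432

4432


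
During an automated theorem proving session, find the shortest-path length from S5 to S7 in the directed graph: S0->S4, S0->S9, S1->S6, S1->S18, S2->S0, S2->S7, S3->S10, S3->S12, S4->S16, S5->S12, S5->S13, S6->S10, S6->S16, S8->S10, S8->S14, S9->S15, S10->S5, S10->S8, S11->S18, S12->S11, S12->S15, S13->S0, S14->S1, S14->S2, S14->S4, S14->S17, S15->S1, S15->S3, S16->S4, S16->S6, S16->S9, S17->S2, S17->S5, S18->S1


BFS layer-by-layer from S5:
  dist 0: {S5}
  dist 1: {S12, S13}
  dist 2: {S0, S11, S15}
  dist 3: {S1, S3, S4, S9, S18}
  dist 4: {S6, S10, S16}
  dist 5: {S8}
  dist 6: {S14}
  dist 7: {S2, S17}
  dist 8: {S7}
  -> S7 reached at distance 8
Shortest path length = 8

8


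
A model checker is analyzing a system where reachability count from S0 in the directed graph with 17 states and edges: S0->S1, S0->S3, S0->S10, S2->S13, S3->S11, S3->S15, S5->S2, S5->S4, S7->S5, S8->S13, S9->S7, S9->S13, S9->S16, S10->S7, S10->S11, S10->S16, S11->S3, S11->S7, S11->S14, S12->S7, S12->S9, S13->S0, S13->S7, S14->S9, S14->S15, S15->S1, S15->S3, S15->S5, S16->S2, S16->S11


BFS from S0:
  layer 0: {S0}
  layer 1: {S1, S3, S10}
  layer 2: {S7, S11, S15, S16}
  layer 3: {S2, S5, S14}
  layer 4: {S4, S9, S13}
Reachable set: {S0, S1, S2, S3, S4, S5, S7, S9, S10, S11, S13, S14, S15, S16}
Count = 14

14


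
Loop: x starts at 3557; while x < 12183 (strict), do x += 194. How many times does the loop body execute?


Step 1: x goes from 3557 toward 12183 by 194; the body runs while x<12183, so iterations = ceil((bound-start)/step)
Step 2: Distance=8626
Step 3: ceil(8626/194)=45

45


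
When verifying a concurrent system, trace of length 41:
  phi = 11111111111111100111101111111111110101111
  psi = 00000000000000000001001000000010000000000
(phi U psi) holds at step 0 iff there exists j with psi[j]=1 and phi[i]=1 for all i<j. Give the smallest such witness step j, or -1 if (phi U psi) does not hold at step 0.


(phi U psi) at 0: need smallest j with psi[j]=1 and phi[i]=1 for all i in [0,j).
Scan from step 0:
  step 0: phi=1, psi=0 -> continue
  step 1: phi=1, psi=0 -> continue
  step 2: phi=1, psi=0 -> continue
  step 3: phi=1, psi=0 -> continue
  step 15: phi=0 -> phi-prefix broken from here
  step 19: psi=1 but phi already failed -> not a witness
  step 22: psi=1 but phi already failed -> not a witness
  step 30: psi=1 but phi already failed -> not a witness
  end of trace: no witness -> -1
Witness step = -1

-1


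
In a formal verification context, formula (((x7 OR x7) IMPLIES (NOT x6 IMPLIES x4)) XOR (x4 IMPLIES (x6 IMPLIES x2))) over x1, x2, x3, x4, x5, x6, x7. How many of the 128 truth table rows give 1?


Formula: (((x7 OR x7) IMPLIES (NOT x6 IMPLIES x4)) XOR (x4 IMPLIES (x6 IMPLIES x2))) over 7 vars (128 rows)
Evaluate each row (x1, x2, x3, x4, x5, x6, x7 as bits, MSB first):
  row 0 [0000000]: (((0 OR 0) IMPLIES (NOT 0 IMPLIES 0)) XOR (0 IMPLIES (0 IMPLIES 0))) -> 0
  row 1 [0000001]: (((1 OR 1) IMPLIES (NOT 0 IMPLIES 0)) XOR (0 IMPLIES (0 IMPLIES 0))) -> 1
  row 2 [0000010]: (((0 OR 0) IMPLIES (NOT 1 IMPLIES 0)) XOR (0 IMPLIES (1 IMPLIES 0))) -> 0
  row 3 [0000011]: (((1 OR 1) IMPLIES (NOT 1 IMPLIES 0)) XOR (0 IMPLIES (1 IMPLIES 0))) -> 0
  row 4 [0000100]: (((0 OR 0) IMPLIES (NOT 0 IMPLIES 0)) XOR (0 IMPLIES (0 IMPLIES 0))) -> 0
  (every remaining row is evaluated the same way; all 128 results are listed next)
Full result column, 8 rows per line (x1,x2,x3,x4 fixed per line; x5,x6,x7 runs 000..111 left to right):
  rows 0-7 [x1,x2,x3,x4=0000]: 01000100  (ones: 2)
  rows 8-15 [x1,x2,x3,x4=0001]: 00110011  (ones: 4)
  rows 16-23 [x1,x2,x3,x4=0010]: 01000100  (ones: 2)
  rows 24-31 [x1,x2,x3,x4=0011]: 00110011  (ones: 4)
  rows 32-39 [x1,x2,x3,x4=0100]: 01000100  (ones: 2)
  rows 40-47 [x1,x2,x3,x4=0101]: 00000000  (ones: 0)
  rows 48-55 [x1,x2,x3,x4=0110]: 01000100  (ones: 2)
  rows 56-63 [x1,x2,x3,x4=0111]: 00000000  (ones: 0)
  rows 64-71 [x1,x2,x3,x4=1000]: 01000100  (ones: 2)
  rows 72-79 [x1,x2,x3,x4=1001]: 00110011  (ones: 4)
  rows 80-87 [x1,x2,x3,x4=1010]: 01000100  (ones: 2)
  rows 88-95 [x1,x2,x3,x4=1011]: 00110011  (ones: 4)
  rows 96-103 [x1,x2,x3,x4=1100]: 01000100  (ones: 2)
  rows 104-111 [x1,x2,x3,x4=1101]: 00000000  (ones: 0)
  rows 112-119 [x1,x2,x3,x4=1110]: 01000100  (ones: 2)
  rows 120-127 [x1,x2,x3,x4=1111]: 00000000  (ones: 0)
Count of 1-rows = 2+4+2+4+2+0+2+0+2+4+2+4+2+0+2+0 = 32

32


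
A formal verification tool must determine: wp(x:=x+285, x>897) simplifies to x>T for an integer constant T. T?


Formula: wp(x:=E, P) = P[E/x] (substitute E for x in postcondition)
Step 1: Postcondition: x>897
Step 2: Substitute x+285 for x: x+285>897
Step 3: Solve for x: x > 897-285 = 612

612


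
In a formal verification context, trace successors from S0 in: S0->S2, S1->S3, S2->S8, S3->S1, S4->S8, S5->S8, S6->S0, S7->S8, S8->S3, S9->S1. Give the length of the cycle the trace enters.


Trace from S0 until a state repeats:
  S0 -> S2 -> S8 -> S3 -> S1 -> S3
S3 first seen at step 3, revisited at step 5.
Cycle length = 5 - 3 = 2

2


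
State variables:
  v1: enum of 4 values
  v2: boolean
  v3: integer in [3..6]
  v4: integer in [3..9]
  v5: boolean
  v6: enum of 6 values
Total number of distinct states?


State space = product of domain sizes of all variables.
Domain sizes:
  v1 (enum of 4 values): 4
  v2 (boolean): 2
  v3 (integer in [3..6]): 4
  v4 (integer in [3..9]): 7
  v5 (boolean): 2
  v6 (enum of 6 values): 6
Product = 4 * 2 * 4 * 7 * 2 * 6 = 2688

2688


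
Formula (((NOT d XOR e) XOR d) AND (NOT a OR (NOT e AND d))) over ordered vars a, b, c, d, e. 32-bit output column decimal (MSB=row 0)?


Formula: (((NOT d XOR e) XOR d) AND (NOT a OR (NOT e AND d))) over a, b, c, d, e (32 rows)
Evaluate each row (bits = a,b,c,d,e, MSB first):
  row 0 [00000]: (((NOT 0 XOR 0) XOR 0) AND (NOT 0 OR (NOT 0 AND 0))) -> 1
  row 1 [00001]: (((NOT 0 XOR 1) XOR 0) AND (NOT 0 OR (NOT 1 AND 0))) -> 0
  row 2 [00010]: (((NOT 1 XOR 0) XOR 1) AND (NOT 0 OR (NOT 0 AND 1))) -> 1
  row 3 [00011]: (((NOT 1 XOR 1) XOR 1) AND (NOT 0 OR (NOT 1 AND 1))) -> 0
  row 4 [00100]: (((NOT 0 XOR 0) XOR 0) AND (NOT 0 OR (NOT 0 AND 0))) -> 1
  row 5 [00101]: (((NOT 0 XOR 1) XOR 0) AND (NOT 0 OR (NOT 1 AND 0))) -> 0
  row 6 [00110]: (((NOT 1 XOR 0) XOR 1) AND (NOT 0 OR (NOT 0 AND 1))) -> 1
  row 7 [00111]: (((NOT 1 XOR 1) XOR 1) AND (NOT 0 OR (NOT 1 AND 1))) -> 0
  row 8 [01000]: (((NOT 0 XOR 0) XOR 0) AND (NOT 0 OR (NOT 0 AND 0))) -> 1
  row 9 [01001]: (((NOT 0 XOR 1) XOR 0) AND (NOT 0 OR (NOT 1 AND 0))) -> 0
  row 10 [01010]: (((NOT 1 XOR 0) XOR 1) AND (NOT 0 OR (NOT 0 AND 1))) -> 1
  row 11 [01011]: (((NOT 1 XOR 1) XOR 1) AND (NOT 0 OR (NOT 1 AND 1))) -> 0
  row 12 [01100]: (((NOT 0 XOR 0) XOR 0) AND (NOT 0 OR (NOT 0 AND 0))) -> 1
  row 13 [01101]: (((NOT 0 XOR 1) XOR 0) AND (NOT 0 OR (NOT 1 AND 0))) -> 0
  row 14 [01110]: (((NOT 1 XOR 0) XOR 1) AND (NOT 0 OR (NOT 0 AND 1))) -> 1
  row 15 [01111]: (((NOT 1 XOR 1) XOR 1) AND (NOT 0 OR (NOT 1 AND 1))) -> 0
  row 16 [10000]: (((NOT 0 XOR 0) XOR 0) AND (NOT 1 OR (NOT 0 AND 0))) -> 0
  row 17 [10001]: (((NOT 0 XOR 1) XOR 0) AND (NOT 1 OR (NOT 1 AND 0))) -> 0
  row 18 [10010]: (((NOT 1 XOR 0) XOR 1) AND (NOT 1 OR (NOT 0 AND 1))) -> 1
  row 19 [10011]: (((NOT 1 XOR 1) XOR 1) AND (NOT 1 OR (NOT 1 AND 1))) -> 0
  row 20 [10100]: (((NOT 0 XOR 0) XOR 0) AND (NOT 1 OR (NOT 0 AND 0))) -> 0
  row 21 [10101]: (((NOT 0 XOR 1) XOR 0) AND (NOT 1 OR (NOT 1 AND 0))) -> 0
  row 22 [10110]: (((NOT 1 XOR 0) XOR 1) AND (NOT 1 OR (NOT 0 AND 1))) -> 1
  row 23 [10111]: (((NOT 1 XOR 1) XOR 1) AND (NOT 1 OR (NOT 1 AND 1))) -> 0
  row 24 [11000]: (((NOT 0 XOR 0) XOR 0) AND (NOT 1 OR (NOT 0 AND 0))) -> 0
  row 25 [11001]: (((NOT 0 XOR 1) XOR 0) AND (NOT 1 OR (NOT 1 AND 0))) -> 0
  row 26 [11010]: (((NOT 1 XOR 0) XOR 1) AND (NOT 1 OR (NOT 0 AND 1))) -> 1
  row 27 [11011]: (((NOT 1 XOR 1) XOR 1) AND (NOT 1 OR (NOT 1 AND 1))) -> 0
  row 28 [11100]: (((NOT 0 XOR 0) XOR 0) AND (NOT 1 OR (NOT 0 AND 0))) -> 0
  row 29 [11101]: (((NOT 0 XOR 1) XOR 0) AND (NOT 1 OR (NOT 1 AND 0))) -> 0
  row 30 [11110]: (((NOT 1 XOR 0) XOR 1) AND (NOT 1 OR (NOT 0 AND 1))) -> 1
  row 31 [11111]: (((NOT 1 XOR 1) XOR 1) AND (NOT 1 OR (NOT 1 AND 1))) -> 0
Full result column, 4 rows per line (a,b,c fixed per line; d,e runs 00..11 left to right):
  rows 0-3 [a,b,c=000]: 1010  = hex A
  rows 4-7 [a,b,c=001]: 1010  = hex A
  rows 8-11 [a,b,c=010]: 1010  = hex A
  rows 12-15 [a,b,c=011]: 1010  = hex A
  rows 16-19 [a,b,c=100]: 0010  = hex 2
  rows 20-23 [a,b,c=101]: 0010  = hex 2
  rows 24-27 [a,b,c=110]: 0010  = hex 2
  rows 28-31 [a,b,c=111]: 0010  = hex 2
Output column (row 0 .. row 31) = 10101010101010100010001000100010
Output column grouped in 4s = 1010 1010 1010 1010 0010 0010 0010 0010 = 0xAAAA2222
Convert to decimal digit by digit (value = value*16 + digit):
  A -> 10
  10*16 + 10 (A) = 170
  170*16 + 10 (A) = 2730
  2730*16 + 10 (A) = 43690
  43690*16 + 2 = 699042
  699042*16 + 2 = 11184674
  11184674*16 + 2 = 178954786
  178954786*16 + 2 = 2863276578
Decimal = 2863276578

2863276578


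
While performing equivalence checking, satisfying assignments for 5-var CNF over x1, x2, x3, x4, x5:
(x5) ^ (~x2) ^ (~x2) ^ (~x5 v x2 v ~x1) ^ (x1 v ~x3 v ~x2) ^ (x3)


CNF with 6 clauses over 5 vars (32 assignments).
An assignment satisfies CNF iff every clause has >=1 true literal.
Check each row (bits = x1,x2,x3,x4,x5; clause T/F shown):
  row 0 [00000]: clauses=FTTTTF -> 0
  row 1 [00001]: clauses=TTTTTF -> 0
  row 2 [00010]: clauses=FTTTTF -> 0
  row 3 [00011]: clauses=TTTTTF -> 0
  row 4 [00100]: clauses=FTTTTT -> 0
  row 5 [00101]: clauses=TTTTTT -> 1
  row 6 [00110]: clauses=FTTTTT -> 0
  row 7 [00111]: clauses=TTTTTT -> 1
  row 8 [01000]: clauses=FFFTTF -> 0
  row 9 [01001]: clauses=TFFTTF -> 0
  row 10 [01010]: clauses=FFFTTF -> 0
  row 11 [01011]: clauses=TFFTTF -> 0
  row 12 [01100]: clauses=FFFTFT -> 0
  row 13 [01101]: clauses=TFFTFT -> 0
  row 14 [01110]: clauses=FFFTFT -> 0
  row 15 [01111]: clauses=TFFTFT -> 0
  row 16 [10000]: clauses=FTTTTF -> 0
  row 17 [10001]: clauses=TTTFTF -> 0
  row 18 [10010]: clauses=FTTTTF -> 0
  row 19 [10011]: clauses=TTTFTF -> 0
  row 20 [10100]: clauses=FTTTTT -> 0
  row 21 [10101]: clauses=TTTFTT -> 0
  row 22 [10110]: clauses=FTTTTT -> 0
  row 23 [10111]: clauses=TTTFTT -> 0
  row 24 [11000]: clauses=FFFTTF -> 0
  row 25 [11001]: clauses=TFFTTF -> 0
  row 26 [11010]: clauses=FFFTTF -> 0
  row 27 [11011]: clauses=TFFTTF -> 0
  row 28 [11100]: clauses=FFFTTT -> 0
  row 29 [11101]: clauses=TFFTTT -> 0
  row 30 [11110]: clauses=FFFTTT -> 0
  row 31 [11111]: clauses=TFFTTT -> 0
Full result column, 8 rows per line (x1,x2 fixed per line; x3,x4,x5 runs 000..111 left to right):
  rows 0-7 [x1,x2=00]: 00000101  (ones: 2)
  rows 8-15 [x1,x2=01]: 00000000  (ones: 0)
  rows 16-23 [x1,x2=10]: 00000000  (ones: 0)
  rows 24-31 [x1,x2=11]: 00000000  (ones: 0)
Satisfying assignments = 2+0+0+0 = 2

2


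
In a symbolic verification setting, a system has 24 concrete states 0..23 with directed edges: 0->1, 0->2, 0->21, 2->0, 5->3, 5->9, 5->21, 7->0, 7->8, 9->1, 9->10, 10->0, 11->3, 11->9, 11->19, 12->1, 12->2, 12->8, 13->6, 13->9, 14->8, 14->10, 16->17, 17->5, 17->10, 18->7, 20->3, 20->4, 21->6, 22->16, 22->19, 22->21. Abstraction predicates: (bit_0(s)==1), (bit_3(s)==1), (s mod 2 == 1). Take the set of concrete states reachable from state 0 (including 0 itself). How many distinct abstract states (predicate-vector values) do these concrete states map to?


BFS from 0:
Concrete reachable: {0, 1, 2, 6, 21}
Abstract via predicates (bit_0(s)==1), (bit_3(s)==1), (s mod 2 == 1):
  (0,0,0) <- {0, 2, 6}
  (1,0,1) <- {1, 21}
Distinct abstract states = 2

2


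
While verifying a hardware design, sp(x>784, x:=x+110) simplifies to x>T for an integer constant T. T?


Formula: sp(P, x:=E) = exists old_x. (x = E[old_x/x]) AND P[old_x/x] (old_x is the value of x before the assignment; eliminate old_x by solving x = E[old_x/x] for old_x)
Step 1: Precondition P: x>784, i.e. old_x > 784
Step 2: Assignment gives x = old_x + 110, so old_x = x - 110
Step 3: Substitute into P: x - 110 > 784
Step 4: Simplify: x > 784+110 = 894

894


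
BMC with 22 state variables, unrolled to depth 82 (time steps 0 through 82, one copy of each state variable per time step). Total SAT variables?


BMC unrolls to depth k, creating one copy of each state var for steps 0..k.
Step count = 82 + 1 = 83 (steps 0 through 82)
Vars per step = 22
Total = 22 * 83 = 1826

1826


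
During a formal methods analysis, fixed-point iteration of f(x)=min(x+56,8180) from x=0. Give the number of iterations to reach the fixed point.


Step 1: x=0, cap=8180, increment=56
Step 2: x grows by 56 each step until capped at 8180; fixed point is x=8180
Step 3: iterations = ceil(8180/56) = 147

147


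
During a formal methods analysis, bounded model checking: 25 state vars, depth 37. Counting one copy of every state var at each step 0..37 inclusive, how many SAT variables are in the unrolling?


BMC unrolls to depth k, creating one copy of each state var for steps 0..k.
Step count = 37 + 1 = 38 (steps 0 through 37)
Vars per step = 25
Total = 25 * 38 = 950

950


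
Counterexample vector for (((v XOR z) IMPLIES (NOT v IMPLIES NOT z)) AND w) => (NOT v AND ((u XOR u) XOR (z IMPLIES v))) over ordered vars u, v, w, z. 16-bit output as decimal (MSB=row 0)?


F1 = (((v XOR z) IMPLIES (NOT v IMPLIES NOT z)) AND w)
F2 = (NOT v AND ((u XOR u) XOR (z IMPLIES v)))
Counterexample to F1=>F2 is where F1=1 and F2=0.
Evaluate each row (bits = u,v,w,z, MSB first):
  row 0 [0000]: F1=0 F2=1 -> F1&~F2 -> 0
  row 1 [0001]: F1=0 F2=0 -> F1&~F2 -> 0
  row 2 [0010]: F1=1 F2=1 -> F1&~F2 -> 0
  row 3 [0011]: F1=0 F2=0 -> F1&~F2 -> 0
  row 4 [0100]: F1=0 F2=0 -> F1&~F2 -> 0
  row 5 [0101]: F1=0 F2=0 -> F1&~F2 -> 0
  row 6 [0110]: F1=1 F2=0 -> F1&~F2 -> 1
  row 7 [0111]: F1=1 F2=0 -> F1&~F2 -> 1
  row 8 [1000]: F1=0 F2=1 -> F1&~F2 -> 0
  row 9 [1001]: F1=0 F2=0 -> F1&~F2 -> 0
  row 10 [1010]: F1=1 F2=1 -> F1&~F2 -> 0
  row 11 [1011]: F1=0 F2=0 -> F1&~F2 -> 0
  row 12 [1100]: F1=0 F2=0 -> F1&~F2 -> 0
  row 13 [1101]: F1=0 F2=0 -> F1&~F2 -> 0
  row 14 [1110]: F1=1 F2=0 -> F1&~F2 -> 1
  row 15 [1111]: F1=1 F2=0 -> F1&~F2 -> 1
Full result column, 4 rows per line (u,v fixed per line; w,z runs 00..11 left to right):
  rows 0-3 [u,v=00]: 0000  = hex 0
  rows 4-7 [u,v=01]: 0011  = hex 3
  rows 8-11 [u,v=10]: 0000  = hex 0
  rows 12-15 [u,v=11]: 0011  = hex 3
Counterexample vector (row 0 .. row 15) = 0000001100000011
Output column grouped in 4s = 0000 0011 0000 0011 = 0x0303
Convert to decimal digit by digit (value = value*16 + digit):
  0 -> 0
  0*16 + 3 = 3
  3*16 + 0 = 48
  48*16 + 3 = 771
Decimal = 771

771


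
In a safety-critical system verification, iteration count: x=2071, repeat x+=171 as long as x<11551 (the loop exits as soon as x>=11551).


Step 1: x goes from 2071 toward 11551 by 171; the body runs while x<11551, so iterations = ceil((bound-start)/step)
Step 2: Distance=9480
Step 3: ceil(9480/171)=56

56


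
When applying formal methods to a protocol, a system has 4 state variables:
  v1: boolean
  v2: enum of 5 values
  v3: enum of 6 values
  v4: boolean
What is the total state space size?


State space = product of domain sizes of all variables.
Domain sizes:
  v1 (boolean): 2
  v2 (enum of 5 values): 5
  v3 (enum of 6 values): 6
  v4 (boolean): 2
Product = 2 * 5 * 6 * 2 = 120

120


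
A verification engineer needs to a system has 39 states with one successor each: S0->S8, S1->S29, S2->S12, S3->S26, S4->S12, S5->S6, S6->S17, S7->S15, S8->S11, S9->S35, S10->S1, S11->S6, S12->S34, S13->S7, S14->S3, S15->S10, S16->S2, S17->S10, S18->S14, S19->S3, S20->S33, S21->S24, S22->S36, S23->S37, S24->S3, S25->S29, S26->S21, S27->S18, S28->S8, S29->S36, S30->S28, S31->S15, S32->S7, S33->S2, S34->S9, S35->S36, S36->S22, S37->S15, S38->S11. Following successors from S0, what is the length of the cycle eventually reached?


Trace from S0 until a state repeats:
  S0 -> S8 -> S11 -> S6 -> S17 -> S10 -> S1 -> S29 -> S36 -> S22 -> S36
S36 first seen at step 8, revisited at step 10.
Cycle length = 10 - 8 = 2

2


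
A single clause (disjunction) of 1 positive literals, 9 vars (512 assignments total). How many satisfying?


Step 1: Total=2^9=512
Step 2: Unsat when all 1 false: 2^8=256
Step 3: Sat=512-256=256

256


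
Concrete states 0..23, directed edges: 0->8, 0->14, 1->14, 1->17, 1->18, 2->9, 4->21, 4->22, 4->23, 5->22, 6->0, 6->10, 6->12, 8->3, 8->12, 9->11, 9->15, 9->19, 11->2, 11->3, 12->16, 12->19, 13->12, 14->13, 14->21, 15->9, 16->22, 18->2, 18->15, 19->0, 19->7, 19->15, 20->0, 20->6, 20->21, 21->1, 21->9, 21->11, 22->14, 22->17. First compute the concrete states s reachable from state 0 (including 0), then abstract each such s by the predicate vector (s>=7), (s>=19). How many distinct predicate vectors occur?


BFS from 0:
Concrete reachable: {0, 1, 2, 3, 7, 8, 9, 11, 12, 13, 14, 15, 16, 17, 18, 19, 21, 22}
Abstract via predicates (s>=7), (s>=19):
  (0,0) <- {0, 1, 2, 3}
  (1,0) <- {7, 8, 9, 11, 12, 13, 14, 15, 16, 17, 18}
  (1,1) <- {19, 21, 22}
Distinct abstract states = 3

3


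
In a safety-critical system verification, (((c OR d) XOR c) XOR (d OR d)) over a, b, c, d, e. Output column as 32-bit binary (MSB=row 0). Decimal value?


Formula: (((c OR d) XOR c) XOR (d OR d)) over a, b, c, d, e (32 rows)
Evaluate each row (bits = a,b,c,d,e, MSB first):
  row 0 [00000]: (((0 OR 0) XOR 0) XOR (0 OR 0)) -> 0
  row 1 [00001]: (((0 OR 0) XOR 0) XOR (0 OR 0)) -> 0
  row 2 [00010]: (((0 OR 1) XOR 0) XOR (1 OR 1)) -> 0
  row 3 [00011]: (((0 OR 1) XOR 0) XOR (1 OR 1)) -> 0
  row 4 [00100]: (((1 OR 0) XOR 1) XOR (0 OR 0)) -> 0
  row 5 [00101]: (((1 OR 0) XOR 1) XOR (0 OR 0)) -> 0
  row 6 [00110]: (((1 OR 1) XOR 1) XOR (1 OR 1)) -> 1
  row 7 [00111]: (((1 OR 1) XOR 1) XOR (1 OR 1)) -> 1
  row 8 [01000]: (((0 OR 0) XOR 0) XOR (0 OR 0)) -> 0
  row 9 [01001]: (((0 OR 0) XOR 0) XOR (0 OR 0)) -> 0
  row 10 [01010]: (((0 OR 1) XOR 0) XOR (1 OR 1)) -> 0
  row 11 [01011]: (((0 OR 1) XOR 0) XOR (1 OR 1)) -> 0
  row 12 [01100]: (((1 OR 0) XOR 1) XOR (0 OR 0)) -> 0
  row 13 [01101]: (((1 OR 0) XOR 1) XOR (0 OR 0)) -> 0
  row 14 [01110]: (((1 OR 1) XOR 1) XOR (1 OR 1)) -> 1
  row 15 [01111]: (((1 OR 1) XOR 1) XOR (1 OR 1)) -> 1
  row 16 [10000]: (((0 OR 0) XOR 0) XOR (0 OR 0)) -> 0
  row 17 [10001]: (((0 OR 0) XOR 0) XOR (0 OR 0)) -> 0
  row 18 [10010]: (((0 OR 1) XOR 0) XOR (1 OR 1)) -> 0
  row 19 [10011]: (((0 OR 1) XOR 0) XOR (1 OR 1)) -> 0
  row 20 [10100]: (((1 OR 0) XOR 1) XOR (0 OR 0)) -> 0
  row 21 [10101]: (((1 OR 0) XOR 1) XOR (0 OR 0)) -> 0
  row 22 [10110]: (((1 OR 1) XOR 1) XOR (1 OR 1)) -> 1
  row 23 [10111]: (((1 OR 1) XOR 1) XOR (1 OR 1)) -> 1
  row 24 [11000]: (((0 OR 0) XOR 0) XOR (0 OR 0)) -> 0
  row 25 [11001]: (((0 OR 0) XOR 0) XOR (0 OR 0)) -> 0
  row 26 [11010]: (((0 OR 1) XOR 0) XOR (1 OR 1)) -> 0
  row 27 [11011]: (((0 OR 1) XOR 0) XOR (1 OR 1)) -> 0
  row 28 [11100]: (((1 OR 0) XOR 1) XOR (0 OR 0)) -> 0
  row 29 [11101]: (((1 OR 0) XOR 1) XOR (0 OR 0)) -> 0
  row 30 [11110]: (((1 OR 1) XOR 1) XOR (1 OR 1)) -> 1
  row 31 [11111]: (((1 OR 1) XOR 1) XOR (1 OR 1)) -> 1
Full result column, 4 rows per line (a,b,c fixed per line; d,e runs 00..11 left to right):
  rows 0-3 [a,b,c=000]: 0000  = hex 0
  rows 4-7 [a,b,c=001]: 0011  = hex 3
  rows 8-11 [a,b,c=010]: 0000  = hex 0
  rows 12-15 [a,b,c=011]: 0011  = hex 3
  rows 16-19 [a,b,c=100]: 0000  = hex 0
  rows 20-23 [a,b,c=101]: 0011  = hex 3
  rows 24-27 [a,b,c=110]: 0000  = hex 0
  rows 28-31 [a,b,c=111]: 0011  = hex 3
Output column (row 0 .. row 31) = 00000011000000110000001100000011
Output column grouped in 4s = 0000 0011 0000 0011 0000 0011 0000 0011 = 0x03030303
Convert to decimal digit by digit (value = value*16 + digit):
  0 -> 0
  0*16 + 3 = 3
  3*16 + 0 = 48
  48*16 + 3 = 771
  771*16 + 0 = 12336
  12336*16 + 3 = 197379
  197379*16 + 0 = 3158064
  3158064*16 + 3 = 50529027
Decimal = 50529027

50529027


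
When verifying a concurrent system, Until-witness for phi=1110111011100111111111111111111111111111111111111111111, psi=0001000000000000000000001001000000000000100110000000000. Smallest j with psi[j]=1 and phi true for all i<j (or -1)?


(phi U psi) at 0: need smallest j with psi[j]=1 and phi[i]=1 for all i in [0,j).
Scan from step 0:
  step 0: phi=1, psi=0 -> continue
  step 1: phi=1, psi=0 -> continue
  step 2: phi=1, psi=0 -> continue
  step 3: psi=1 and phi held for [0,3) -> witness found
Witness step = 3

3


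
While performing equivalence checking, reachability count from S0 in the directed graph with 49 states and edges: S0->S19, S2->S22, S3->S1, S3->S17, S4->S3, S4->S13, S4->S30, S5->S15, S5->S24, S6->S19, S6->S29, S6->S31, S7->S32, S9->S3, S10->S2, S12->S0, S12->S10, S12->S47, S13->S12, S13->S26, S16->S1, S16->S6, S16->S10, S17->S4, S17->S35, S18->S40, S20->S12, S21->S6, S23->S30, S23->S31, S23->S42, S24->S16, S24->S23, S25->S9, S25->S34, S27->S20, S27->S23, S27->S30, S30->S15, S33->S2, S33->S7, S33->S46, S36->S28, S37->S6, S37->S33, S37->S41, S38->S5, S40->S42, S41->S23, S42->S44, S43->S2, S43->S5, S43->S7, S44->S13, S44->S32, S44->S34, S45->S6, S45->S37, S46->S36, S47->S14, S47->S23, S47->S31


BFS from S0:
  layer 0: {S0}
  layer 1: {S19}
Reachable set: {S0, S19}
Count = 2

2


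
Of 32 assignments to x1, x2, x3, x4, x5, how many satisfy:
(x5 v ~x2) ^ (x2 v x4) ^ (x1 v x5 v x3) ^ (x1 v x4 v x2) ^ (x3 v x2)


CNF with 5 clauses over 5 vars (32 assignments).
An assignment satisfies CNF iff every clause has >=1 true literal.
Check each row (bits = x1,x2,x3,x4,x5; clause T/F shown):
  row 0 [00000]: clauses=TFFFF -> 0
  row 1 [00001]: clauses=TFTFF -> 0
  row 2 [00010]: clauses=TTFTF -> 0
  row 3 [00011]: clauses=TTTTF -> 0
  row 4 [00100]: clauses=TFTFT -> 0
  row 5 [00101]: clauses=TFTFT -> 0
  row 6 [00110]: clauses=TTTTT -> 1
  row 7 [00111]: clauses=TTTTT -> 1
  row 8 [01000]: clauses=FTFTT -> 0
  row 9 [01001]: clauses=TTTTT -> 1
  row 10 [01010]: clauses=FTFTT -> 0
  row 11 [01011]: clauses=TTTTT -> 1
  row 12 [01100]: clauses=FTTTT -> 0
  row 13 [01101]: clauses=TTTTT -> 1
  row 14 [01110]: clauses=FTTTT -> 0
  row 15 [01111]: clauses=TTTTT -> 1
  row 16 [10000]: clauses=TFTTF -> 0
  row 17 [10001]: clauses=TFTTF -> 0
  row 18 [10010]: clauses=TTTTF -> 0
  row 19 [10011]: clauses=TTTTF -> 0
  row 20 [10100]: clauses=TFTTT -> 0
  row 21 [10101]: clauses=TFTTT -> 0
  row 22 [10110]: clauses=TTTTT -> 1
  row 23 [10111]: clauses=TTTTT -> 1
  row 24 [11000]: clauses=FTTTT -> 0
  row 25 [11001]: clauses=TTTTT -> 1
  row 26 [11010]: clauses=FTTTT -> 0
  row 27 [11011]: clauses=TTTTT -> 1
  row 28 [11100]: clauses=FTTTT -> 0
  row 29 [11101]: clauses=TTTTT -> 1
  row 30 [11110]: clauses=FTTTT -> 0
  row 31 [11111]: clauses=TTTTT -> 1
Full result column, 8 rows per line (x1,x2 fixed per line; x3,x4,x5 runs 000..111 left to right):
  rows 0-7 [x1,x2=00]: 00000011  (ones: 2)
  rows 8-15 [x1,x2=01]: 01010101  (ones: 4)
  rows 16-23 [x1,x2=10]: 00000011  (ones: 2)
  rows 24-31 [x1,x2=11]: 01010101  (ones: 4)
Satisfying assignments = 2+4+2+4 = 12

12


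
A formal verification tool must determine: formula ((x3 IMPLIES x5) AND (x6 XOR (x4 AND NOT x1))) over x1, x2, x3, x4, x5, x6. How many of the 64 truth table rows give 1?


Formula: ((x3 IMPLIES x5) AND (x6 XOR (x4 AND NOT x1))) over 6 vars (64 rows)
Evaluate each row (x1, x2, x3, x4, x5, x6 as bits, MSB first):
  row 0 [000000]: ((0 IMPLIES 0) AND (0 XOR (0 AND NOT 0))) -> 0
  row 1 [000001]: ((0 IMPLIES 0) AND (1 XOR (0 AND NOT 0))) -> 1
  row 2 [000010]: ((0 IMPLIES 1) AND (0 XOR (0 AND NOT 0))) -> 0
  row 3 [000011]: ((0 IMPLIES 1) AND (1 XOR (0 AND NOT 0))) -> 1
  row 4 [000100]: ((0 IMPLIES 0) AND (0 XOR (1 AND NOT 0))) -> 1
  (every remaining row is evaluated the same way; all 64 results are listed next)
Full result column, 8 rows per line (x1,x2,x3 fixed per line; x4,x5,x6 runs 000..111 left to right):
  rows 0-7 [x1,x2,x3=000]: 01011010  (ones: 4)
  rows 8-15 [x1,x2,x3=001]: 00010010  (ones: 2)
  rows 16-23 [x1,x2,x3=010]: 01011010  (ones: 4)
  rows 24-31 [x1,x2,x3=011]: 00010010  (ones: 2)
  rows 32-39 [x1,x2,x3=100]: 01010101  (ones: 4)
  rows 40-47 [x1,x2,x3=101]: 00010001  (ones: 2)
  rows 48-55 [x1,x2,x3=110]: 01010101  (ones: 4)
  rows 56-63 [x1,x2,x3=111]: 00010001  (ones: 2)
Count of 1-rows = 4+2+4+2+4+2+4+2 = 24

24


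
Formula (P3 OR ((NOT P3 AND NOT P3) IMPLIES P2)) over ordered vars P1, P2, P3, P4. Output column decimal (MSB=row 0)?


Formula: (P3 OR ((NOT P3 AND NOT P3) IMPLIES P2)) over P1, P2, P3, P4 (16 rows)
Evaluate each row (bits = P1,P2,P3,P4, MSB first):
  row 0 [0000]: (0 OR ((NOT 0 AND NOT 0) IMPLIES 0)) -> 0
  row 1 [0001]: (0 OR ((NOT 0 AND NOT 0) IMPLIES 0)) -> 0
  row 2 [0010]: (1 OR ((NOT 1 AND NOT 1) IMPLIES 0)) -> 1
  row 3 [0011]: (1 OR ((NOT 1 AND NOT 1) IMPLIES 0)) -> 1
  row 4 [0100]: (0 OR ((NOT 0 AND NOT 0) IMPLIES 1)) -> 1
  row 5 [0101]: (0 OR ((NOT 0 AND NOT 0) IMPLIES 1)) -> 1
  row 6 [0110]: (1 OR ((NOT 1 AND NOT 1) IMPLIES 1)) -> 1
  row 7 [0111]: (1 OR ((NOT 1 AND NOT 1) IMPLIES 1)) -> 1
  row 8 [1000]: (0 OR ((NOT 0 AND NOT 0) IMPLIES 0)) -> 0
  row 9 [1001]: (0 OR ((NOT 0 AND NOT 0) IMPLIES 0)) -> 0
  row 10 [1010]: (1 OR ((NOT 1 AND NOT 1) IMPLIES 0)) -> 1
  row 11 [1011]: (1 OR ((NOT 1 AND NOT 1) IMPLIES 0)) -> 1
  row 12 [1100]: (0 OR ((NOT 0 AND NOT 0) IMPLIES 1)) -> 1
  row 13 [1101]: (0 OR ((NOT 0 AND NOT 0) IMPLIES 1)) -> 1
  row 14 [1110]: (1 OR ((NOT 1 AND NOT 1) IMPLIES 1)) -> 1
  row 15 [1111]: (1 OR ((NOT 1 AND NOT 1) IMPLIES 1)) -> 1
Full result column, 4 rows per line (P1,P2 fixed per line; P3,P4 runs 00..11 left to right):
  rows 0-3 [P1,P2=00]: 0011  = hex 3
  rows 4-7 [P1,P2=01]: 1111  = hex F
  rows 8-11 [P1,P2=10]: 0011  = hex 3
  rows 12-15 [P1,P2=11]: 1111  = hex F
Output column (row 0 .. row 15) = 0011111100111111
Output column grouped in 4s = 0011 1111 0011 1111 = 0x3F3F
Convert to decimal digit by digit (value = value*16 + digit):
  3 -> 3
  3*16 + 15 (F) = 63
  63*16 + 3 = 1011
  1011*16 + 15 (F) = 16191
Decimal = 16191

16191


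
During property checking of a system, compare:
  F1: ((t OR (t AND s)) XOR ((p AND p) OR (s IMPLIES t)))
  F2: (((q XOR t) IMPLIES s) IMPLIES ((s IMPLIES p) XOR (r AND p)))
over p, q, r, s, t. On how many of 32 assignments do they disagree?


F1 = ((t OR (t AND s)) XOR ((p AND p) OR (s IMPLIES t)))
F2 = (((q XOR t) IMPLIES s) IMPLIES ((s IMPLIES p) XOR (r AND p)))
Evaluate both on each of 32 rows (bits = p,q,r,s,t):
  row 0 [00000]: F1=1 F2=1 -> 0
  row 1 [00001]: F1=0 F2=1 (differ) -> 1
  row 2 [00010]: F1=0 F2=0 -> 0
  row 3 [00011]: F1=0 F2=0 -> 0
  row 4 [00100]: F1=1 F2=1 -> 0
  row 5 [00101]: F1=0 F2=1 (differ) -> 1
  row 6 [00110]: F1=0 F2=0 -> 0
  row 7 [00111]: F1=0 F2=0 -> 0
  row 8 [01000]: F1=1 F2=1 -> 0
  row 9 [01001]: F1=0 F2=1 (differ) -> 1
  row 10 [01010]: F1=0 F2=0 -> 0
  row 11 [01011]: F1=0 F2=0 -> 0
  row 12 [01100]: F1=1 F2=1 -> 0
  row 13 [01101]: F1=0 F2=1 (differ) -> 1
  row 14 [01110]: F1=0 F2=0 -> 0
  row 15 [01111]: F1=0 F2=0 -> 0
  row 16 [10000]: F1=1 F2=1 -> 0
  row 17 [10001]: F1=0 F2=1 (differ) -> 1
  row 18 [10010]: F1=1 F2=1 -> 0
  row 19 [10011]: F1=0 F2=1 (differ) -> 1
  row 20 [10100]: F1=1 F2=0 (differ) -> 1
  row 21 [10101]: F1=0 F2=1 (differ) -> 1
  row 22 [10110]: F1=1 F2=0 (differ) -> 1
  row 23 [10111]: F1=0 F2=0 -> 0
  row 24 [11000]: F1=1 F2=1 -> 0
  row 25 [11001]: F1=0 F2=1 (differ) -> 1
  row 26 [11010]: F1=1 F2=1 -> 0
  row 27 [11011]: F1=0 F2=1 (differ) -> 1
  row 28 [11100]: F1=1 F2=1 -> 0
  row 29 [11101]: F1=0 F2=0 -> 0
  row 30 [11110]: F1=1 F2=0 (differ) -> 1
  row 31 [11111]: F1=0 F2=0 -> 0
Full result column, 8 rows per line (p,q fixed per line; r,s,t runs 000..111 left to right):
  rows 0-7 [p,q=00]: 01000100  (ones: 2)
  rows 8-15 [p,q=01]: 01000100  (ones: 2)
  rows 16-23 [p,q=10]: 01011110  (ones: 5)
  rows 24-31 [p,q=11]: 01010010  (ones: 3)
Disagreements = 2+2+5+3 = 12

12


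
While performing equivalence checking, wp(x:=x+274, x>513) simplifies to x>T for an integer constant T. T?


Formula: wp(x:=E, P) = P[E/x] (substitute E for x in postcondition)
Step 1: Postcondition: x>513
Step 2: Substitute x+274 for x: x+274>513
Step 3: Solve for x: x > 513-274 = 239

239


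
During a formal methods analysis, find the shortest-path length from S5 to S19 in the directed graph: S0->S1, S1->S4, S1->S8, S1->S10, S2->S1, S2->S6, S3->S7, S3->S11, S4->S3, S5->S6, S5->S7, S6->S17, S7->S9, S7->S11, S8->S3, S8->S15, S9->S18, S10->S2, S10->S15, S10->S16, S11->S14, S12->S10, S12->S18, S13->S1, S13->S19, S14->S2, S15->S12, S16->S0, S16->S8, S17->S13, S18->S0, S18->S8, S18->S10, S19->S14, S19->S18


BFS layer-by-layer from S5:
  dist 0: {S5}
  dist 1: {S6, S7}
  dist 2: {S9, S11, S17}
  dist 3: {S13, S14, S18}
  dist 4: {S0, S1, S2, S8, S10, S19}
  -> S19 reached at distance 4
Shortest path length = 4

4


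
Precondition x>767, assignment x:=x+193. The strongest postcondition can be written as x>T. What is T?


Formula: sp(P, x:=E) = exists old_x. (x = E[old_x/x]) AND P[old_x/x] (old_x is the value of x before the assignment; eliminate old_x by solving x = E[old_x/x] for old_x)
Step 1: Precondition P: x>767, i.e. old_x > 767
Step 2: Assignment gives x = old_x + 193, so old_x = x - 193
Step 3: Substitute into P: x - 193 > 767
Step 4: Simplify: x > 767+193 = 960

960


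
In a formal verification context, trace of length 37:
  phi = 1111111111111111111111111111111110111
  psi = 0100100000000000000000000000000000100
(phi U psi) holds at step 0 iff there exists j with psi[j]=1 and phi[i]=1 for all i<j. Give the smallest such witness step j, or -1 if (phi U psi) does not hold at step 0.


(phi U psi) at 0: need smallest j with psi[j]=1 and phi[i]=1 for all i in [0,j).
Scan from step 0:
  step 0: phi=1, psi=0 -> continue
  step 1: psi=1 and phi held for [0,1) -> witness found
Witness step = 1

1


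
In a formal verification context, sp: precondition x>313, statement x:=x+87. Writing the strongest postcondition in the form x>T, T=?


Formula: sp(P, x:=E) = exists old_x. (x = E[old_x/x]) AND P[old_x/x] (old_x is the value of x before the assignment; eliminate old_x by solving x = E[old_x/x] for old_x)
Step 1: Precondition P: x>313, i.e. old_x > 313
Step 2: Assignment gives x = old_x + 87, so old_x = x - 87
Step 3: Substitute into P: x - 87 > 313
Step 4: Simplify: x > 313+87 = 400

400


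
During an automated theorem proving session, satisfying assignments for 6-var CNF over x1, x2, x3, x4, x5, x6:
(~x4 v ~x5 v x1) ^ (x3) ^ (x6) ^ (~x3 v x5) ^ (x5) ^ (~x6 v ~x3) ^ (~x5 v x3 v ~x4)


CNF with 7 clauses over 6 vars (64 assignments).
An assignment satisfies CNF iff every clause has >=1 true literal.
Check each row (bits = x1,x2,x3,x4,x5,x6; clause T/F shown):
  row 0 [000000]: clauses=TFFTFTT -> 0
  row 1 [000001]: clauses=TFTTFTT -> 0
  row 2 [000010]: clauses=TFFTTTT -> 0
  row 3 [000011]: clauses=TFTTTTT -> 0
  row 4 [000100]: clauses=TFFTFTT -> 0
  (every remaining row is evaluated the same way; all 64 results are listed next)
Full result column, 8 rows per line (x1,x2,x3 fixed per line; x4,x5,x6 runs 000..111 left to right):
  rows 0-7 [x1,x2,x3=000]: 00000000  (ones: 0)
  rows 8-15 [x1,x2,x3=001]: 00000000  (ones: 0)
  rows 16-23 [x1,x2,x3=010]: 00000000  (ones: 0)
  rows 24-31 [x1,x2,x3=011]: 00000000  (ones: 0)
  rows 32-39 [x1,x2,x3=100]: 00000000  (ones: 0)
  rows 40-47 [x1,x2,x3=101]: 00000000  (ones: 0)
  rows 48-55 [x1,x2,x3=110]: 00000000  (ones: 0)
  rows 56-63 [x1,x2,x3=111]: 00000000  (ones: 0)
Satisfying assignments = 0+0+0+0+0+0+0+0 = 0

0


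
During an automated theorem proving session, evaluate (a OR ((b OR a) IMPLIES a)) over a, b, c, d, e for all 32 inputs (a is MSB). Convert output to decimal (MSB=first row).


Formula: (a OR ((b OR a) IMPLIES a)) over a, b, c, d, e (32 rows)
Evaluate each row (bits = a,b,c,d,e, MSB first):
  row 0 [00000]: (0 OR ((0 OR 0) IMPLIES 0)) -> 1
  row 1 [00001]: (0 OR ((0 OR 0) IMPLIES 0)) -> 1
  row 2 [00010]: (0 OR ((0 OR 0) IMPLIES 0)) -> 1
  row 3 [00011]: (0 OR ((0 OR 0) IMPLIES 0)) -> 1
  row 4 [00100]: (0 OR ((0 OR 0) IMPLIES 0)) -> 1
  row 5 [00101]: (0 OR ((0 OR 0) IMPLIES 0)) -> 1
  row 6 [00110]: (0 OR ((0 OR 0) IMPLIES 0)) -> 1
  row 7 [00111]: (0 OR ((0 OR 0) IMPLIES 0)) -> 1
  row 8 [01000]: (0 OR ((1 OR 0) IMPLIES 0)) -> 0
  row 9 [01001]: (0 OR ((1 OR 0) IMPLIES 0)) -> 0
  row 10 [01010]: (0 OR ((1 OR 0) IMPLIES 0)) -> 0
  row 11 [01011]: (0 OR ((1 OR 0) IMPLIES 0)) -> 0
  row 12 [01100]: (0 OR ((1 OR 0) IMPLIES 0)) -> 0
  row 13 [01101]: (0 OR ((1 OR 0) IMPLIES 0)) -> 0
  row 14 [01110]: (0 OR ((1 OR 0) IMPLIES 0)) -> 0
  row 15 [01111]: (0 OR ((1 OR 0) IMPLIES 0)) -> 0
  row 16 [10000]: (1 OR ((0 OR 1) IMPLIES 1)) -> 1
  row 17 [10001]: (1 OR ((0 OR 1) IMPLIES 1)) -> 1
  row 18 [10010]: (1 OR ((0 OR 1) IMPLIES 1)) -> 1
  row 19 [10011]: (1 OR ((0 OR 1) IMPLIES 1)) -> 1
  row 20 [10100]: (1 OR ((0 OR 1) IMPLIES 1)) -> 1
  row 21 [10101]: (1 OR ((0 OR 1) IMPLIES 1)) -> 1
  row 22 [10110]: (1 OR ((0 OR 1) IMPLIES 1)) -> 1
  row 23 [10111]: (1 OR ((0 OR 1) IMPLIES 1)) -> 1
  row 24 [11000]: (1 OR ((1 OR 1) IMPLIES 1)) -> 1
  row 25 [11001]: (1 OR ((1 OR 1) IMPLIES 1)) -> 1
  row 26 [11010]: (1 OR ((1 OR 1) IMPLIES 1)) -> 1
  row 27 [11011]: (1 OR ((1 OR 1) IMPLIES 1)) -> 1
  row 28 [11100]: (1 OR ((1 OR 1) IMPLIES 1)) -> 1
  row 29 [11101]: (1 OR ((1 OR 1) IMPLIES 1)) -> 1
  row 30 [11110]: (1 OR ((1 OR 1) IMPLIES 1)) -> 1
  row 31 [11111]: (1 OR ((1 OR 1) IMPLIES 1)) -> 1
Full result column, 4 rows per line (a,b,c fixed per line; d,e runs 00..11 left to right):
  rows 0-3 [a,b,c=000]: 1111  = hex F
  rows 4-7 [a,b,c=001]: 1111  = hex F
  rows 8-11 [a,b,c=010]: 0000  = hex 0
  rows 12-15 [a,b,c=011]: 0000  = hex 0
  rows 16-19 [a,b,c=100]: 1111  = hex F
  rows 20-23 [a,b,c=101]: 1111  = hex F
  rows 24-27 [a,b,c=110]: 1111  = hex F
  rows 28-31 [a,b,c=111]: 1111  = hex F
Output column (row 0 .. row 31) = 11111111000000001111111111111111
Output column grouped in 4s = 1111 1111 0000 0000 1111 1111 1111 1111 = 0xFF00FFFF
Convert to decimal digit by digit (value = value*16 + digit):
  F -> 15
  15*16 + 15 (F) = 255
  255*16 + 0 = 4080
  4080*16 + 0 = 65280
  65280*16 + 15 (F) = 1044495
  1044495*16 + 15 (F) = 16711935
  16711935*16 + 15 (F) = 267390975
  267390975*16 + 15 (F) = 4278255615
Decimal = 4278255615

4278255615


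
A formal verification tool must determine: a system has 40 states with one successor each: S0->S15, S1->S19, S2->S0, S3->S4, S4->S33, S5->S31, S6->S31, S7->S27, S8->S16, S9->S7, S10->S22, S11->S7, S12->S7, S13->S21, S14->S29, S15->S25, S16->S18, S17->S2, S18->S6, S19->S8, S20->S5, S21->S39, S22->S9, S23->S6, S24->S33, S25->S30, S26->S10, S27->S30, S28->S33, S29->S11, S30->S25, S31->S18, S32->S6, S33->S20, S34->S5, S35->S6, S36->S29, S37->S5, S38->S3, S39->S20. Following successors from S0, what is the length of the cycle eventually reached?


Trace from S0 until a state repeats:
  S0 -> S15 -> S25 -> S30 -> S25
S25 first seen at step 2, revisited at step 4.
Cycle length = 4 - 2 = 2

2


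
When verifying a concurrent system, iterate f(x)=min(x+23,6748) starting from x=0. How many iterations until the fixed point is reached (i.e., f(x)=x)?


Step 1: x=0, cap=6748, increment=23
Step 2: x grows by 23 each step until capped at 6748; fixed point is x=6748
Step 3: iterations = ceil(6748/23) = 294

294


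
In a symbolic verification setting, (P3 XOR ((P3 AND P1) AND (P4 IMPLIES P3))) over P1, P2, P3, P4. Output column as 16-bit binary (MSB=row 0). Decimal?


Formula: (P3 XOR ((P3 AND P1) AND (P4 IMPLIES P3))) over P1, P2, P3, P4 (16 rows)
Evaluate each row (bits = P1,P2,P3,P4, MSB first):
  row 0 [0000]: (0 XOR ((0 AND 0) AND (0 IMPLIES 0))) -> 0
  row 1 [0001]: (0 XOR ((0 AND 0) AND (1 IMPLIES 0))) -> 0
  row 2 [0010]: (1 XOR ((1 AND 0) AND (0 IMPLIES 1))) -> 1
  row 3 [0011]: (1 XOR ((1 AND 0) AND (1 IMPLIES 1))) -> 1
  row 4 [0100]: (0 XOR ((0 AND 0) AND (0 IMPLIES 0))) -> 0
  row 5 [0101]: (0 XOR ((0 AND 0) AND (1 IMPLIES 0))) -> 0
  row 6 [0110]: (1 XOR ((1 AND 0) AND (0 IMPLIES 1))) -> 1
  row 7 [0111]: (1 XOR ((1 AND 0) AND (1 IMPLIES 1))) -> 1
  row 8 [1000]: (0 XOR ((0 AND 1) AND (0 IMPLIES 0))) -> 0
  row 9 [1001]: (0 XOR ((0 AND 1) AND (1 IMPLIES 0))) -> 0
  row 10 [1010]: (1 XOR ((1 AND 1) AND (0 IMPLIES 1))) -> 0
  row 11 [1011]: (1 XOR ((1 AND 1) AND (1 IMPLIES 1))) -> 0
  row 12 [1100]: (0 XOR ((0 AND 1) AND (0 IMPLIES 0))) -> 0
  row 13 [1101]: (0 XOR ((0 AND 1) AND (1 IMPLIES 0))) -> 0
  row 14 [1110]: (1 XOR ((1 AND 1) AND (0 IMPLIES 1))) -> 0
  row 15 [1111]: (1 XOR ((1 AND 1) AND (1 IMPLIES 1))) -> 0
Full result column, 4 rows per line (P1,P2 fixed per line; P3,P4 runs 00..11 left to right):
  rows 0-3 [P1,P2=00]: 0011  = hex 3
  rows 4-7 [P1,P2=01]: 0011  = hex 3
  rows 8-11 [P1,P2=10]: 0000  = hex 0
  rows 12-15 [P1,P2=11]: 0000  = hex 0
Output column (row 0 .. row 15) = 0011001100000000
Output column grouped in 4s = 0011 0011 0000 0000 = 0x3300
Convert to decimal digit by digit (value = value*16 + digit):
  3 -> 3
  3*16 + 3 = 51
  51*16 + 0 = 816
  816*16 + 0 = 13056
Decimal = 13056

13056
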